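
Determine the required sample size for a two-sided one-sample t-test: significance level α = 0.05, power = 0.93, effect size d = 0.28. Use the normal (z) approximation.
n = 151

Sample size formula (one-sample t-test, normal approximation):
n = ((z_{α/2} + z_β) / d)²

z_{α/2} = 1.960 (for α = 0.05, two-sided)
z_β = 1.476 (for power = 0.93)
d = 0.28

n = ((1.960 + 1.476) / 0.28)²
n = (12.271)²
n ≈ 150.58
Round up to the next whole number: n = 151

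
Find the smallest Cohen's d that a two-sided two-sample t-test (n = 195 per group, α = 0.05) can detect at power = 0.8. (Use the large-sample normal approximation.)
d ≈ 0.28

Minimum detectable effect (two-sample t-test, normal approximation):
d = (z_{α/2} + z_β) / √(n/2)
d = (1.960 + 0.842) / √(195/2)
d = 2.802 / 9.874
d ≈ 0.28

By Cohen's convention (0.2 small / 0.5 medium / 0.8 large): small effect.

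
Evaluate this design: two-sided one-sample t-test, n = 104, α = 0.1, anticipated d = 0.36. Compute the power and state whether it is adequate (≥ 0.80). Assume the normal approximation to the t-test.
Power ≈ 0.98; the study is adequately powered (power ≥ 0.80)

Power calculation (one-sample t-test, normal approximation):
z_β = d · √n - z_{α/2}
z_β = 0.36 · √104 - 1.645
z_β = 0.36 · 10.198 - 1.645
z_β = 2.026

Power = Φ(z_β) = Φ(2.026) ≈ 0.979

Effect size d = 0.36 is small by Cohen's convention (0.2/0.5/0.8).

Threshold: power ≥ 0.80 is conventionally adequate.
Power ≈ 0.98 → the study is adequately powered (power ≥ 0.80).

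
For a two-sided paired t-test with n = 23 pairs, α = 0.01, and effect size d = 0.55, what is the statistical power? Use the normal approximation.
Power ≈ 0.52

Power calculation (paired t-test, normal approximation):
z_β = d · √n - z_{α/2}
z_β = 0.55 · √23 - 2.576
z_β = 0.55 · 4.796 - 2.576
z_β = 0.062

Power = Φ(z_β) = Φ(0.062) ≈ 0.525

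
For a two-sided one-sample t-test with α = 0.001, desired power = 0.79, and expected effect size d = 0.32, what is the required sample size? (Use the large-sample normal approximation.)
n = 164

Sample size formula (one-sample t-test, normal approximation):
n = ((z_{α/2} + z_β) / d)²

z_{α/2} = 3.291 (for α = 0.001, two-sided)
z_β = 0.806 (for power = 0.79)
d = 0.32

n = ((3.291 + 0.806) / 0.32)²
n = (12.803)²
n ≈ 163.92
Round up to the next whole number: n = 164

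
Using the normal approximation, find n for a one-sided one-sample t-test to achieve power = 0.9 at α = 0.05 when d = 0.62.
n = 23

Sample size formula (one-sample t-test, normal approximation):
n = ((z_α + z_β) / d)²

z_α = 1.645 (for α = 0.05, one-sided)
z_β = 1.282 (for power = 0.9)
d = 0.62

n = ((1.645 + 1.282) / 0.62)²
n = (4.721)²
n ≈ 22.29
Round up to the next whole number: n = 23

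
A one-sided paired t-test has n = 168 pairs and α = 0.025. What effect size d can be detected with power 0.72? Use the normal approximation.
d ≈ 0.20

Minimum detectable effect (paired t-test, normal approximation):
d = (z_α + z_β) / √n
d = (1.960 + 0.583) / √168
d = 2.543 / 12.961
d ≈ 0.20

By Cohen's convention (0.2 small / 0.5 medium / 0.8 large): small effect.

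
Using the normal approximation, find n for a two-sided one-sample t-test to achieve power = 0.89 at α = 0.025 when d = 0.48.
n = 53

Sample size formula (one-sample t-test, normal approximation):
n = ((z_{α/2} + z_β) / d)²

z_{α/2} = 2.241 (for α = 0.025, two-sided)
z_β = 1.227 (for power = 0.89)
d = 0.48

n = ((2.241 + 1.227) / 0.48)²
n = (7.225)²
n ≈ 52.20
Round up to the next whole number: n = 53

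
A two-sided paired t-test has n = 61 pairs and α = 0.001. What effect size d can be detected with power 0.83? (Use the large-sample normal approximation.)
d ≈ 0.54

Minimum detectable effect (paired t-test, normal approximation):
d = (z_{α/2} + z_β) / √n
d = (3.291 + 0.954) / √61
d = 4.245 / 7.810
d ≈ 0.54

By Cohen's convention (0.2 small / 0.5 medium / 0.8 large): medium effect.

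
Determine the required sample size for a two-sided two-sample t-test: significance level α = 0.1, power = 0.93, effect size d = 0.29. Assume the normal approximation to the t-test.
n = 232 per group

Sample size formula (two-sample t-test, normal approximation):
n = 2 · ((z_{α/2} + z_β) / d)²

z_{α/2} = 1.645 (for α = 0.1, two-sided)
z_β = 1.476 (for power = 0.93)
d = 0.29

n = 2 · ((1.645 + 1.476) / 0.29)²
n = 2 · (10.762)²
n ≈ 231.64
Round up to the next whole number: n = 232 per group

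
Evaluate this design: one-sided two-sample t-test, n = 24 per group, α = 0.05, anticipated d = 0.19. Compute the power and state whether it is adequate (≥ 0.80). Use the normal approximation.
Power ≈ 0.16; the study is underpowered (power < 0.80)

Power calculation (two-sample t-test, normal approximation):
z_β = d · √(n/2) - z_α
z_β = 0.19 · √(24/2) - 1.645
z_β = 0.19 · 3.464 - 1.645
z_β = -0.987

Power = Φ(z_β) = Φ(-0.987) ≈ 0.162

Effect size d = 0.19 is very small by Cohen's convention (0.2/0.5/0.8).

Threshold: power ≥ 0.80 is conventionally adequate.
Power ≈ 0.16 → the study is underpowered (power < 0.80).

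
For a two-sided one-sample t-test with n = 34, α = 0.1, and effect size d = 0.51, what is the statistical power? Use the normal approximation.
Power ≈ 0.91

Power calculation (one-sample t-test, normal approximation):
z_β = d · √n - z_{α/2}
z_β = 0.51 · √34 - 1.645
z_β = 0.51 · 5.831 - 1.645
z_β = 1.329

Power = Φ(z_β) = Φ(1.329) ≈ 0.908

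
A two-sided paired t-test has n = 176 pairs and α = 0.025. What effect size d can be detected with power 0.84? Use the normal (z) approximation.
d ≈ 0.24

Minimum detectable effect (paired t-test, normal approximation):
d = (z_{α/2} + z_β) / √n
d = (2.241 + 0.994) / √176
d = 3.236 / 13.266
d ≈ 0.24

By Cohen's convention (0.2 small / 0.5 medium / 0.8 large): small effect.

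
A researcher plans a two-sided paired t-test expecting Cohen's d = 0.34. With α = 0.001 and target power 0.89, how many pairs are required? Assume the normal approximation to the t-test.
n = 177 pairs

Sample size formula (paired t-test, normal approximation):
n = ((z_{α/2} + z_β) / d)²

z_{α/2} = 3.291 (for α = 0.001, two-sided)
z_β = 1.227 (for power = 0.89)
d = 0.34

n = ((3.291 + 1.227) / 0.34)²
n = (13.288)²
n ≈ 176.57
Round up to the next whole number: n = 177 pairs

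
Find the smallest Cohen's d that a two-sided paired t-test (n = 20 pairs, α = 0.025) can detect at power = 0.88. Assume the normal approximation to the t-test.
d ≈ 0.76

Minimum detectable effect (paired t-test, normal approximation):
d = (z_{α/2} + z_β) / √n
d = (2.241 + 1.175) / √20
d = 3.416 / 4.472
d ≈ 0.76

By Cohen's convention (0.2 small / 0.5 medium / 0.8 large): medium effect.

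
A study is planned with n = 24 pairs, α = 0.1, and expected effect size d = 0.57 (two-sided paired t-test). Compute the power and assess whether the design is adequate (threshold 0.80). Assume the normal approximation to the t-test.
Power ≈ 0.87; the study is adequately powered (power ≥ 0.80)

Power calculation (paired t-test, normal approximation):
z_β = d · √n - z_{α/2}
z_β = 0.57 · √24 - 1.645
z_β = 0.57 · 4.899 - 1.645
z_β = 1.148

Power = Φ(z_β) = Φ(1.148) ≈ 0.874

Effect size d = 0.57 is medium by Cohen's convention (0.2/0.5/0.8).

Threshold: power ≥ 0.80 is conventionally adequate.
Power ≈ 0.87 → the study is adequately powered (power ≥ 0.80).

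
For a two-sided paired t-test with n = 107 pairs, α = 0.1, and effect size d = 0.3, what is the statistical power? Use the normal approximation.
Power ≈ 0.93

Power calculation (paired t-test, normal approximation):
z_β = d · √n - z_{α/2}
z_β = 0.3 · √107 - 1.645
z_β = 0.3 · 10.344 - 1.645
z_β = 1.458

Power = Φ(z_β) = Φ(1.458) ≈ 0.928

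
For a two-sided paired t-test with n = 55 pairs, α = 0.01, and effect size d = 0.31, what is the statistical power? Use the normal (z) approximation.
Power ≈ 0.39

Power calculation (paired t-test, normal approximation):
z_β = d · √n - z_{α/2}
z_β = 0.31 · √55 - 2.576
z_β = 0.31 · 7.416 - 2.576
z_β = -0.277

Power = Φ(z_β) = Φ(-0.277) ≈ 0.391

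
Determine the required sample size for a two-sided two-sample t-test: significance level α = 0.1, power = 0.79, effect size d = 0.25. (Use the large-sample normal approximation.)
n = 193 per group

Sample size formula (two-sample t-test, normal approximation):
n = 2 · ((z_{α/2} + z_β) / d)²

z_{α/2} = 1.645 (for α = 0.1, two-sided)
z_β = 0.806 (for power = 0.79)
d = 0.25

n = 2 · ((1.645 + 0.806) / 0.25)²
n = 2 · (9.804)²
n ≈ 192.24
Round up to the next whole number: n = 193 per group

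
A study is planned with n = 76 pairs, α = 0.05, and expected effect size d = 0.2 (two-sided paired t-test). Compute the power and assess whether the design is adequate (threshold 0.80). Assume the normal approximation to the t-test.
Power ≈ 0.41; the study is underpowered (power < 0.80)

Power calculation (paired t-test, normal approximation):
z_β = d · √n - z_{α/2}
z_β = 0.2 · √76 - 1.960
z_β = 0.2 · 8.718 - 1.960
z_β = -0.216

Power = Φ(z_β) = Φ(-0.216) ≈ 0.414

Effect size d = 0.2 is small by Cohen's convention (0.2/0.5/0.8).

Threshold: power ≥ 0.80 is conventionally adequate.
Power ≈ 0.41 → the study is underpowered (power < 0.80).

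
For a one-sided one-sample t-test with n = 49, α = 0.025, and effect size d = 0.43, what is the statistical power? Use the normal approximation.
Power ≈ 0.85

Power calculation (one-sample t-test, normal approximation):
z_β = d · √n - z_α
z_β = 0.43 · √49 - 1.960
z_β = 0.43 · 7.000 - 1.960
z_β = 1.050

Power = Φ(z_β) = Φ(1.050) ≈ 0.853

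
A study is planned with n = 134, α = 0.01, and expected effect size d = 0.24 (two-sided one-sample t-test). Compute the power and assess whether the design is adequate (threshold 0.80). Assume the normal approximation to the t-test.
Power ≈ 0.58; the study is underpowered (power < 0.80)

Power calculation (one-sample t-test, normal approximation):
z_β = d · √n - z_{α/2}
z_β = 0.24 · √134 - 2.576
z_β = 0.24 · 11.576 - 2.576
z_β = 0.202

Power = Φ(z_β) = Φ(0.202) ≈ 0.580

Effect size d = 0.24 is small by Cohen's convention (0.2/0.5/0.8).

Threshold: power ≥ 0.80 is conventionally adequate.
Power ≈ 0.58 → the study is underpowered (power < 0.80).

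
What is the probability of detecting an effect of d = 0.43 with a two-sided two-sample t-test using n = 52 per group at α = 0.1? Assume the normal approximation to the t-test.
Power ≈ 0.71

Power calculation (two-sample t-test, normal approximation):
z_β = d · √(n/2) - z_{α/2}
z_β = 0.43 · √(52/2) - 1.645
z_β = 0.43 · 5.099 - 1.645
z_β = 0.548

Power = Φ(z_β) = Φ(0.548) ≈ 0.708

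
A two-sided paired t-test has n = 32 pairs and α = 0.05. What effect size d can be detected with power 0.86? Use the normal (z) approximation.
d ≈ 0.54

Minimum detectable effect (paired t-test, normal approximation):
d = (z_{α/2} + z_β) / √n
d = (1.960 + 1.080) / √32
d = 3.040 / 5.657
d ≈ 0.54

By Cohen's convention (0.2 small / 0.5 medium / 0.8 large): medium effect.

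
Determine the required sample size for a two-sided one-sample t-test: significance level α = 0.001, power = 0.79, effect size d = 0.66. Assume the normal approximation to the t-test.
n = 39

Sample size formula (one-sample t-test, normal approximation):
n = ((z_{α/2} + z_β) / d)²

z_{α/2} = 3.291 (for α = 0.001, two-sided)
z_β = 0.806 (for power = 0.79)
d = 0.66

n = ((3.291 + 0.806) / 0.66)²
n = (6.208)²
n ≈ 38.54
Round up to the next whole number: n = 39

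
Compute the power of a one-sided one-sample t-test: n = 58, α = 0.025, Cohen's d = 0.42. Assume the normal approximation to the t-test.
Power ≈ 0.89

Power calculation (one-sample t-test, normal approximation):
z_β = d · √n - z_α
z_β = 0.42 · √58 - 1.960
z_β = 0.42 · 7.616 - 1.960
z_β = 1.239

Power = Φ(z_β) = Φ(1.239) ≈ 0.892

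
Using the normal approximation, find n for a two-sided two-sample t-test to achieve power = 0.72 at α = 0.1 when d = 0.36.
n = 77 per group

Sample size formula (two-sample t-test, normal approximation):
n = 2 · ((z_{α/2} + z_β) / d)²

z_{α/2} = 1.645 (for α = 0.1, two-sided)
z_β = 0.583 (for power = 0.72)
d = 0.36

n = 2 · ((1.645 + 0.583) / 0.36)²
n = 2 · (6.189)²
n ≈ 76.61
Round up to the next whole number: n = 77 per group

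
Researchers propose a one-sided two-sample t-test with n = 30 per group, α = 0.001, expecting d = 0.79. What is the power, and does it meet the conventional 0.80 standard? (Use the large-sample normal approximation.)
Power ≈ 0.49; the study is underpowered (power < 0.80)

Power calculation (two-sample t-test, normal approximation):
z_β = d · √(n/2) - z_α
z_β = 0.79 · √(30/2) - 3.090
z_β = 0.79 · 3.873 - 3.090
z_β = -0.031

Power = Φ(z_β) = Φ(-0.031) ≈ 0.488

Effect size d = 0.79 is medium by Cohen's convention (0.2/0.5/0.8).

Threshold: power ≥ 0.80 is conventionally adequate.
Power ≈ 0.49 → the study is underpowered (power < 0.80).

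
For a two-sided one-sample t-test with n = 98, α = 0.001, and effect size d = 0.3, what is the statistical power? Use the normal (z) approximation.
Power ≈ 0.37

Power calculation (one-sample t-test, normal approximation):
z_β = d · √n - z_{α/2}
z_β = 0.3 · √98 - 3.291
z_β = 0.3 · 9.899 - 3.291
z_β = -0.321

Power = Φ(z_β) = Φ(-0.321) ≈ 0.374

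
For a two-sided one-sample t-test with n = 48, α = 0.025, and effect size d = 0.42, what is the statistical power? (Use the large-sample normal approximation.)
Power ≈ 0.75

Power calculation (one-sample t-test, normal approximation):
z_β = d · √n - z_{α/2}
z_β = 0.42 · √48 - 2.241
z_β = 0.42 · 6.928 - 2.241
z_β = 0.668

Power = Φ(z_β) = Φ(0.668) ≈ 0.748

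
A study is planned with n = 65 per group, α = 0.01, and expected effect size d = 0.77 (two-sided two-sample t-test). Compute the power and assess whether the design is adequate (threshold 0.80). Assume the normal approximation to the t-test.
Power ≈ 0.97; the study is adequately powered (power ≥ 0.80)

Power calculation (two-sample t-test, normal approximation):
z_β = d · √(n/2) - z_{α/2}
z_β = 0.77 · √(65/2) - 2.576
z_β = 0.77 · 5.701 - 2.576
z_β = 1.814

Power = Φ(z_β) = Φ(1.814) ≈ 0.965

Effect size d = 0.77 is medium by Cohen's convention (0.2/0.5/0.8).

Threshold: power ≥ 0.80 is conventionally adequate.
Power ≈ 0.97 → the study is adequately powered (power ≥ 0.80).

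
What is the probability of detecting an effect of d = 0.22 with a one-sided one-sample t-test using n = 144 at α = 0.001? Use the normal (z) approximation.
Power ≈ 0.33

Power calculation (one-sample t-test, normal approximation):
z_β = d · √n - z_α
z_β = 0.22 · √144 - 3.090
z_β = 0.22 · 12.000 - 3.090
z_β = -0.450

Power = Φ(z_β) = Φ(-0.450) ≈ 0.326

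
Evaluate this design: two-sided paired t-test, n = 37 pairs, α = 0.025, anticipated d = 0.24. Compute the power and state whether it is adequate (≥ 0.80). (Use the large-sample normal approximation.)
Power ≈ 0.22; the study is underpowered (power < 0.80)

Power calculation (paired t-test, normal approximation):
z_β = d · √n - z_{α/2}
z_β = 0.24 · √37 - 2.241
z_β = 0.24 · 6.083 - 2.241
z_β = -0.782

Power = Φ(z_β) = Φ(-0.782) ≈ 0.217

Effect size d = 0.24 is small by Cohen's convention (0.2/0.5/0.8).

Threshold: power ≥ 0.80 is conventionally adequate.
Power ≈ 0.22 → the study is underpowered (power < 0.80).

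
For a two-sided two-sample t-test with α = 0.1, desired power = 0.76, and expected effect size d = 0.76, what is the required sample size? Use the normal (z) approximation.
n = 20 per group

Sample size formula (two-sample t-test, normal approximation):
n = 2 · ((z_{α/2} + z_β) / d)²

z_{α/2} = 1.645 (for α = 0.1, two-sided)
z_β = 0.706 (for power = 0.76)
d = 0.76

n = 2 · ((1.645 + 0.706) / 0.76)²
n = 2 · (3.093)²
n ≈ 19.13
Round up to the next whole number: n = 20 per group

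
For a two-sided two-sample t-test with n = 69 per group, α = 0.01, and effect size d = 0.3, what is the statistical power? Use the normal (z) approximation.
Power ≈ 0.21

Power calculation (two-sample t-test, normal approximation):
z_β = d · √(n/2) - z_{α/2}
z_β = 0.3 · √(69/2) - 2.576
z_β = 0.3 · 5.874 - 2.576
z_β = -0.814

Power = Φ(z_β) = Φ(-0.814) ≈ 0.208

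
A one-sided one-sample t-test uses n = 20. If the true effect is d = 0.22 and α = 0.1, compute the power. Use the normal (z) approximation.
Power ≈ 0.38

Power calculation (one-sample t-test, normal approximation):
z_β = d · √n - z_α
z_β = 0.22 · √20 - 1.282
z_β = 0.22 · 4.472 - 1.282
z_β = -0.298

Power = Φ(z_β) = Φ(-0.298) ≈ 0.383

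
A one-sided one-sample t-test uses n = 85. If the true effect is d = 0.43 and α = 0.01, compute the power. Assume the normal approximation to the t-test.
Power ≈ 0.95

Power calculation (one-sample t-test, normal approximation):
z_β = d · √n - z_α
z_β = 0.43 · √85 - 2.326
z_β = 0.43 · 9.220 - 2.326
z_β = 1.638

Power = Φ(z_β) = Φ(1.638) ≈ 0.949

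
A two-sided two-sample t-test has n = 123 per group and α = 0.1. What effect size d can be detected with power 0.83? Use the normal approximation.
d ≈ 0.33

Minimum detectable effect (two-sample t-test, normal approximation):
d = (z_{α/2} + z_β) / √(n/2)
d = (1.645 + 0.954) / √(123/2)
d = 2.599 / 7.842
d ≈ 0.33

By Cohen's convention (0.2 small / 0.5 medium / 0.8 large): small effect.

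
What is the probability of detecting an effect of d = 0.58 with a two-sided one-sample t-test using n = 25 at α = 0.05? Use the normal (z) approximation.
Power ≈ 0.83

Power calculation (one-sample t-test, normal approximation):
z_β = d · √n - z_{α/2}
z_β = 0.58 · √25 - 1.960
z_β = 0.58 · 5.000 - 1.960
z_β = 0.940

Power = Φ(z_β) = Φ(0.940) ≈ 0.826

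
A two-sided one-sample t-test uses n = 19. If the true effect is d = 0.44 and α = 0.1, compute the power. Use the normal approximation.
Power ≈ 0.61

Power calculation (one-sample t-test, normal approximation):
z_β = d · √n - z_{α/2}
z_β = 0.44 · √19 - 1.645
z_β = 0.44 · 4.359 - 1.645
z_β = 0.273

Power = Φ(z_β) = Φ(0.273) ≈ 0.608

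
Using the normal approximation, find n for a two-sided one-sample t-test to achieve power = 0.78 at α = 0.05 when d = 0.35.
n = 61

Sample size formula (one-sample t-test, normal approximation):
n = ((z_{α/2} + z_β) / d)²

z_{α/2} = 1.960 (for α = 0.05, two-sided)
z_β = 0.772 (for power = 0.78)
d = 0.35

n = ((1.960 + 0.772) / 0.35)²
n = (7.806)²
n ≈ 60.93
Round up to the next whole number: n = 61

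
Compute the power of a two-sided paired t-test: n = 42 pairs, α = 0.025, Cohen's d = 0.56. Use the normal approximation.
Power ≈ 0.92

Power calculation (paired t-test, normal approximation):
z_β = d · √n - z_{α/2}
z_β = 0.56 · √42 - 2.241
z_β = 0.56 · 6.481 - 2.241
z_β = 1.388

Power = Φ(z_β) = Φ(1.388) ≈ 0.917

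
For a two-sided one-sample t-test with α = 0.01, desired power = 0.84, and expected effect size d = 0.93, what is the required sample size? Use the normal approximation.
n = 15

Sample size formula (one-sample t-test, normal approximation):
n = ((z_{α/2} + z_β) / d)²

z_{α/2} = 2.576 (for α = 0.01, two-sided)
z_β = 0.994 (for power = 0.84)
d = 0.93

n = ((2.576 + 0.994) / 0.93)²
n = (3.839)²
n ≈ 14.74
Round up to the next whole number: n = 15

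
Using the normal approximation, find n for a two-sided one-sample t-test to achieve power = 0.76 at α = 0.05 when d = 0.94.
n = 9

Sample size formula (one-sample t-test, normal approximation):
n = ((z_{α/2} + z_β) / d)²

z_{α/2} = 1.960 (for α = 0.05, two-sided)
z_β = 0.706 (for power = 0.76)
d = 0.94

n = ((1.960 + 0.706) / 0.94)²
n = (2.836)²
n ≈ 8.04
Round up to the next whole number: n = 9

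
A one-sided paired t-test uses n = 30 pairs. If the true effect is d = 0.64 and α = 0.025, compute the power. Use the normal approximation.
Power ≈ 0.94

Power calculation (paired t-test, normal approximation):
z_β = d · √n - z_α
z_β = 0.64 · √30 - 1.960
z_β = 0.64 · 5.477 - 1.960
z_β = 1.545

Power = Φ(z_β) = Φ(1.545) ≈ 0.939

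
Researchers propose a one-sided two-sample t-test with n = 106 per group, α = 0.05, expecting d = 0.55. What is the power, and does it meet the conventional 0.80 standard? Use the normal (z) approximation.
Power ≈ 0.99; the study is adequately powered (power ≥ 0.80)

Power calculation (two-sample t-test, normal approximation):
z_β = d · √(n/2) - z_α
z_β = 0.55 · √(106/2) - 1.645
z_β = 0.55 · 7.280 - 1.645
z_β = 2.359

Power = Φ(z_β) = Φ(2.359) ≈ 0.991

Effect size d = 0.55 is medium by Cohen's convention (0.2/0.5/0.8).

Threshold: power ≥ 0.80 is conventionally adequate.
Power ≈ 0.99 → the study is adequately powered (power ≥ 0.80).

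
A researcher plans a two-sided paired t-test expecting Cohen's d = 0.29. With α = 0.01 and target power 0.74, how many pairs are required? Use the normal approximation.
n = 124 pairs

Sample size formula (paired t-test, normal approximation):
n = ((z_{α/2} + z_β) / d)²

z_{α/2} = 2.576 (for α = 0.01, two-sided)
z_β = 0.643 (for power = 0.74)
d = 0.29

n = ((2.576 + 0.643) / 0.29)²
n = (11.100)²
n ≈ 123.21
Round up to the next whole number: n = 124 pairs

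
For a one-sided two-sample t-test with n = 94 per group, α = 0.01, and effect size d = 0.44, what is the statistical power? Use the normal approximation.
Power ≈ 0.75

Power calculation (two-sample t-test, normal approximation):
z_β = d · √(n/2) - z_α
z_β = 0.44 · √(94/2) - 2.326
z_β = 0.44 · 6.856 - 2.326
z_β = 0.690

Power = Φ(z_β) = Φ(0.690) ≈ 0.755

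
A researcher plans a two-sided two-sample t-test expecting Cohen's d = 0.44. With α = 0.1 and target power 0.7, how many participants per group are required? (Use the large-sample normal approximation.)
n = 49 per group

Sample size formula (two-sample t-test, normal approximation):
n = 2 · ((z_{α/2} + z_β) / d)²

z_{α/2} = 1.645 (for α = 0.1, two-sided)
z_β = 0.524 (for power = 0.7)
d = 0.44

n = 2 · ((1.645 + 0.524) / 0.44)²
n = 2 · (4.930)²
n ≈ 48.61
Round up to the next whole number: n = 49 per group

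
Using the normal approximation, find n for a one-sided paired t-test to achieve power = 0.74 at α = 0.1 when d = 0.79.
n = 6 pairs

Sample size formula (paired t-test, normal approximation):
n = ((z_α + z_β) / d)²

z_α = 1.282 (for α = 0.1, one-sided)
z_β = 0.643 (for power = 0.74)
d = 0.79

n = ((1.282 + 0.643) / 0.79)²
n = (2.437)²
n ≈ 5.94
Round up to the next whole number: n = 6 pairs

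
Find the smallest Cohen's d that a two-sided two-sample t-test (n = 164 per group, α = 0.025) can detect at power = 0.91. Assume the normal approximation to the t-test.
d ≈ 0.40

Minimum detectable effect (two-sample t-test, normal approximation):
d = (z_{α/2} + z_β) / √(n/2)
d = (2.241 + 1.341) / √(164/2)
d = 3.582 / 9.055
d ≈ 0.40

By Cohen's convention (0.2 small / 0.5 medium / 0.8 large): small effect.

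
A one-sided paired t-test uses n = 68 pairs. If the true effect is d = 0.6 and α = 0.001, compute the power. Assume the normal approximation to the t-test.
Power ≈ 0.97

Power calculation (paired t-test, normal approximation):
z_β = d · √n - z_α
z_β = 0.6 · √68 - 3.090
z_β = 0.6 · 8.246 - 3.090
z_β = 1.857

Power = Φ(z_β) = Φ(1.857) ≈ 0.968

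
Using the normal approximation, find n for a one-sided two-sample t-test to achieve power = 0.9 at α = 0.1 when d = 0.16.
n = 514 per group

Sample size formula (two-sample t-test, normal approximation):
n = 2 · ((z_α + z_β) / d)²

z_α = 1.282 (for α = 0.1, one-sided)
z_β = 1.282 (for power = 0.9)
d = 0.16

n = 2 · ((1.282 + 1.282) / 0.16)²
n = 2 · (16.025)²
n ≈ 513.60
Round up to the next whole number: n = 514 per group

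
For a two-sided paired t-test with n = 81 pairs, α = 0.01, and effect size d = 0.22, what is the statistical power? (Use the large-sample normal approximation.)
Power ≈ 0.28

Power calculation (paired t-test, normal approximation):
z_β = d · √n - z_{α/2}
z_β = 0.22 · √81 - 2.576
z_β = 0.22 · 9.000 - 2.576
z_β = -0.596

Power = Φ(z_β) = Φ(-0.596) ≈ 0.276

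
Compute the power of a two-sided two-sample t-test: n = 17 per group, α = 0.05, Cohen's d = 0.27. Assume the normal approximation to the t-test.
Power ≈ 0.12

Power calculation (two-sample t-test, normal approximation):
z_β = d · √(n/2) - z_{α/2}
z_β = 0.27 · √(17/2) - 1.960
z_β = 0.27 · 2.915 - 1.960
z_β = -1.173

Power = Φ(z_β) = Φ(-1.173) ≈ 0.120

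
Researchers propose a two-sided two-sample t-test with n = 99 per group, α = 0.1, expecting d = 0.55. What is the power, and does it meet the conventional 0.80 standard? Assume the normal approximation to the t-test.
Power ≈ 0.99; the study is adequately powered (power ≥ 0.80)

Power calculation (two-sample t-test, normal approximation):
z_β = d · √(n/2) - z_{α/2}
z_β = 0.55 · √(99/2) - 1.645
z_β = 0.55 · 7.036 - 1.645
z_β = 2.225

Power = Φ(z_β) = Φ(2.225) ≈ 0.987

Effect size d = 0.55 is medium by Cohen's convention (0.2/0.5/0.8).

Threshold: power ≥ 0.80 is conventionally adequate.
Power ≈ 0.99 → the study is adequately powered (power ≥ 0.80).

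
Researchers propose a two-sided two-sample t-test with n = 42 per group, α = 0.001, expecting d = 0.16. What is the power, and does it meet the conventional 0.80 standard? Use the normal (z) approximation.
Power ≈ 0.01; the study is underpowered (power < 0.80)

Power calculation (two-sample t-test, normal approximation):
z_β = d · √(n/2) - z_{α/2}
z_β = 0.16 · √(42/2) - 3.291
z_β = 0.16 · 4.583 - 3.291
z_β = -2.557

Power = Φ(z_β) = Φ(-2.557) ≈ 0.005

Effect size d = 0.16 is very small by Cohen's convention (0.2/0.5/0.8).

Threshold: power ≥ 0.80 is conventionally adequate.
Power ≈ 0.01 → the study is underpowered (power < 0.80).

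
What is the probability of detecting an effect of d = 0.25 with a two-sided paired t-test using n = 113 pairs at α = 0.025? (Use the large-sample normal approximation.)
Power ≈ 0.66

Power calculation (paired t-test, normal approximation):
z_β = d · √n - z_{α/2}
z_β = 0.25 · √113 - 2.241
z_β = 0.25 · 10.630 - 2.241
z_β = 0.416

Power = Φ(z_β) = Φ(0.416) ≈ 0.661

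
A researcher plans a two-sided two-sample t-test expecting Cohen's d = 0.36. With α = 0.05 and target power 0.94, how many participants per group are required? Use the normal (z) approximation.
n = 191 per group

Sample size formula (two-sample t-test, normal approximation):
n = 2 · ((z_{α/2} + z_β) / d)²

z_{α/2} = 1.960 (for α = 0.05, two-sided)
z_β = 1.555 (for power = 0.94)
d = 0.36

n = 2 · ((1.960 + 1.555) / 0.36)²
n = 2 · (9.764)²
n ≈ 190.67
Round up to the next whole number: n = 191 per group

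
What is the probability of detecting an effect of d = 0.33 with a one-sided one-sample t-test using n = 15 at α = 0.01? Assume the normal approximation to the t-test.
Power ≈ 0.15

Power calculation (one-sample t-test, normal approximation):
z_β = d · √n - z_α
z_β = 0.33 · √15 - 2.326
z_β = 0.33 · 3.873 - 2.326
z_β = -1.048

Power = Φ(z_β) = Φ(-1.048) ≈ 0.147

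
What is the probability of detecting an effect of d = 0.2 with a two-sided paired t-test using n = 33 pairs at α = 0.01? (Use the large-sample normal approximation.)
Power ≈ 0.08

Power calculation (paired t-test, normal approximation):
z_β = d · √n - z_{α/2}
z_β = 0.2 · √33 - 2.576
z_β = 0.2 · 5.745 - 2.576
z_β = -1.427

Power = Φ(z_β) = Φ(-1.427) ≈ 0.077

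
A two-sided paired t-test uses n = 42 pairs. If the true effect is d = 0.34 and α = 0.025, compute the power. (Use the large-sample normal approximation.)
Power ≈ 0.48

Power calculation (paired t-test, normal approximation):
z_β = d · √n - z_{α/2}
z_β = 0.34 · √42 - 2.241
z_β = 0.34 · 6.481 - 2.241
z_β = -0.038

Power = Φ(z_β) = Φ(-0.038) ≈ 0.485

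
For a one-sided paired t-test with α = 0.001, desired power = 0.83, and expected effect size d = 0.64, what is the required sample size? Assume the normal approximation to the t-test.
n = 40 pairs

Sample size formula (paired t-test, normal approximation):
n = ((z_α + z_β) / d)²

z_α = 3.090 (for α = 0.001, one-sided)
z_β = 0.954 (for power = 0.83)
d = 0.64

n = ((3.090 + 0.954) / 0.64)²
n = (6.319)²
n ≈ 39.93
Round up to the next whole number: n = 40 pairs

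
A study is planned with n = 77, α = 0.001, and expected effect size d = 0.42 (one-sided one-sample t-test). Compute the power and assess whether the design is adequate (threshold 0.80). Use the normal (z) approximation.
Power ≈ 0.72; the study is underpowered (power < 0.80)

Power calculation (one-sample t-test, normal approximation):
z_β = d · √n - z_α
z_β = 0.42 · √77 - 3.090
z_β = 0.42 · 8.775 - 3.090
z_β = 0.595

Power = Φ(z_β) = Φ(0.595) ≈ 0.724

Effect size d = 0.42 is small by Cohen's convention (0.2/0.5/0.8).

Threshold: power ≥ 0.80 is conventionally adequate.
Power ≈ 0.72 → the study is underpowered (power < 0.80).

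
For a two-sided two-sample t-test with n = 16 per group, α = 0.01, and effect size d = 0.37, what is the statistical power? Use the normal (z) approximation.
Power ≈ 0.06

Power calculation (two-sample t-test, normal approximation):
z_β = d · √(n/2) - z_{α/2}
z_β = 0.37 · √(16/2) - 2.576
z_β = 0.37 · 2.828 - 2.576
z_β = -1.529

Power = Φ(z_β) = Φ(-1.529) ≈ 0.063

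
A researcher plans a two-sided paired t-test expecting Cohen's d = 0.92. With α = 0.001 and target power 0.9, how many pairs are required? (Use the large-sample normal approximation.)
n = 25 pairs

Sample size formula (paired t-test, normal approximation):
n = ((z_{α/2} + z_β) / d)²

z_{α/2} = 3.291 (for α = 0.001, two-sided)
z_β = 1.282 (for power = 0.9)
d = 0.92

n = ((3.291 + 1.282) / 0.92)²
n = (4.971)²
n ≈ 24.71
Round up to the next whole number: n = 25 pairs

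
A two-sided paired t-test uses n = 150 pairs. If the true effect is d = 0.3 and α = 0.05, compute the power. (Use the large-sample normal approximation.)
Power ≈ 0.96

Power calculation (paired t-test, normal approximation):
z_β = d · √n - z_{α/2}
z_β = 0.3 · √150 - 1.960
z_β = 0.3 · 12.247 - 1.960
z_β = 1.714

Power = Φ(z_β) = Φ(1.714) ≈ 0.957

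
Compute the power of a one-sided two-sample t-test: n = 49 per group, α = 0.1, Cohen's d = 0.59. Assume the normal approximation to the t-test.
Power ≈ 0.95

Power calculation (two-sample t-test, normal approximation):
z_β = d · √(n/2) - z_α
z_β = 0.59 · √(49/2) - 1.282
z_β = 0.59 · 4.950 - 1.282
z_β = 1.639

Power = Φ(z_β) = Φ(1.639) ≈ 0.949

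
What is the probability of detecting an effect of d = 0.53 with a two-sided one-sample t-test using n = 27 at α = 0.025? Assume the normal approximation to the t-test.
Power ≈ 0.70

Power calculation (one-sample t-test, normal approximation):
z_β = d · √n - z_{α/2}
z_β = 0.53 · √27 - 2.241
z_β = 0.53 · 5.196 - 2.241
z_β = 0.513

Power = Φ(z_β) = Φ(0.513) ≈ 0.696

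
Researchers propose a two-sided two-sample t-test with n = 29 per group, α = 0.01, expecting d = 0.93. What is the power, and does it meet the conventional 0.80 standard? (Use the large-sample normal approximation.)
Power ≈ 0.83; the study is adequately powered (power ≥ 0.80)

Power calculation (two-sample t-test, normal approximation):
z_β = d · √(n/2) - z_{α/2}
z_β = 0.93 · √(29/2) - 2.576
z_β = 0.93 · 3.808 - 2.576
z_β = 0.966

Power = Φ(z_β) = Φ(0.966) ≈ 0.833

Effect size d = 0.93 is large by Cohen's convention (0.2/0.5/0.8).

Threshold: power ≥ 0.80 is conventionally adequate.
Power ≈ 0.83 → the study is adequately powered (power ≥ 0.80).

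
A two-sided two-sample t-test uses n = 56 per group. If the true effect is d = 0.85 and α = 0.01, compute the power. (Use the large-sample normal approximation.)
Power ≈ 0.97

Power calculation (two-sample t-test, normal approximation):
z_β = d · √(n/2) - z_{α/2}
z_β = 0.85 · √(56/2) - 2.576
z_β = 0.85 · 5.292 - 2.576
z_β = 1.922

Power = Φ(z_β) = Φ(1.922) ≈ 0.973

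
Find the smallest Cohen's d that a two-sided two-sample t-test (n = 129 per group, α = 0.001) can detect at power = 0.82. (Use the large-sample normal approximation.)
d ≈ 0.52

Minimum detectable effect (two-sample t-test, normal approximation):
d = (z_{α/2} + z_β) / √(n/2)
d = (3.291 + 0.915) / √(129/2)
d = 4.206 / 8.031
d ≈ 0.52

By Cohen's convention (0.2 small / 0.5 medium / 0.8 large): medium effect.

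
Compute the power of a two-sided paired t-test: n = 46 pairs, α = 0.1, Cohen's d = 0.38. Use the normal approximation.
Power ≈ 0.82

Power calculation (paired t-test, normal approximation):
z_β = d · √n - z_{α/2}
z_β = 0.38 · √46 - 1.645
z_β = 0.38 · 6.782 - 1.645
z_β = 0.932

Power = Φ(z_β) = Φ(0.932) ≈ 0.824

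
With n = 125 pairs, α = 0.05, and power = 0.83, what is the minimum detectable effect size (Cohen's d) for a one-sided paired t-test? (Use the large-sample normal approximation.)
d ≈ 0.23

Minimum detectable effect (paired t-test, normal approximation):
d = (z_α + z_β) / √n
d = (1.645 + 0.954) / √125
d = 2.599 / 11.180
d ≈ 0.23

By Cohen's convention (0.2 small / 0.5 medium / 0.8 large): small effect.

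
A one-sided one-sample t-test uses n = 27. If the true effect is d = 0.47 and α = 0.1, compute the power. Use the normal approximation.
Power ≈ 0.88

Power calculation (one-sample t-test, normal approximation):
z_β = d · √n - z_α
z_β = 0.47 · √27 - 1.282
z_β = 0.47 · 5.196 - 1.282
z_β = 1.161

Power = Φ(z_β) = Φ(1.161) ≈ 0.877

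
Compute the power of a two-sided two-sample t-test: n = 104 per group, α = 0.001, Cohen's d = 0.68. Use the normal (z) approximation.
Power ≈ 0.95

Power calculation (two-sample t-test, normal approximation):
z_β = d · √(n/2) - z_{α/2}
z_β = 0.68 · √(104/2) - 3.291
z_β = 0.68 · 7.211 - 3.291
z_β = 1.613

Power = Φ(z_β) = Φ(1.613) ≈ 0.947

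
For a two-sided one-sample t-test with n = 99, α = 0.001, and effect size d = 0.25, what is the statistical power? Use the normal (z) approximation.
Power ≈ 0.21

Power calculation (one-sample t-test, normal approximation):
z_β = d · √n - z_{α/2}
z_β = 0.25 · √99 - 3.291
z_β = 0.25 · 9.950 - 3.291
z_β = -0.803

Power = Φ(z_β) = Φ(-0.803) ≈ 0.211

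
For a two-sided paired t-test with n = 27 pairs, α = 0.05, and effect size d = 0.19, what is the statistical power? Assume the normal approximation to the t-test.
Power ≈ 0.17

Power calculation (paired t-test, normal approximation):
z_β = d · √n - z_{α/2}
z_β = 0.19 · √27 - 1.960
z_β = 0.19 · 5.196 - 1.960
z_β = -0.973

Power = Φ(z_β) = Φ(-0.973) ≈ 0.165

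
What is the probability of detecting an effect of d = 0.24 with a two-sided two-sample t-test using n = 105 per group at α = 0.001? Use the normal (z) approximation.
Power ≈ 0.06

Power calculation (two-sample t-test, normal approximation):
z_β = d · √(n/2) - z_{α/2}
z_β = 0.24 · √(105/2) - 3.291
z_β = 0.24 · 7.246 - 3.291
z_β = -1.552

Power = Φ(z_β) = Φ(-1.552) ≈ 0.060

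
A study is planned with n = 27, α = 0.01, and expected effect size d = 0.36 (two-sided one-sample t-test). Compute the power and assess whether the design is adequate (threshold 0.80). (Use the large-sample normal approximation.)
Power ≈ 0.24; the study is underpowered (power < 0.80)

Power calculation (one-sample t-test, normal approximation):
z_β = d · √n - z_{α/2}
z_β = 0.36 · √27 - 2.576
z_β = 0.36 · 5.196 - 2.576
z_β = -0.705

Power = Φ(z_β) = Φ(-0.705) ≈ 0.240

Effect size d = 0.36 is small by Cohen's convention (0.2/0.5/0.8).

Threshold: power ≥ 0.80 is conventionally adequate.
Power ≈ 0.24 → the study is underpowered (power < 0.80).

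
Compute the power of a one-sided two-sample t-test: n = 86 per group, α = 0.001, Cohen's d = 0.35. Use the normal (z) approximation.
Power ≈ 0.21

Power calculation (two-sample t-test, normal approximation):
z_β = d · √(n/2) - z_α
z_β = 0.35 · √(86/2) - 3.090
z_β = 0.35 · 6.557 - 3.090
z_β = -0.795

Power = Φ(z_β) = Φ(-0.795) ≈ 0.213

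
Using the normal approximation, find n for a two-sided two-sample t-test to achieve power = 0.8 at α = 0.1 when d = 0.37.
n = 91 per group

Sample size formula (two-sample t-test, normal approximation):
n = 2 · ((z_{α/2} + z_β) / d)²

z_{α/2} = 1.645 (for α = 0.1, two-sided)
z_β = 0.842 (for power = 0.8)
d = 0.37

n = 2 · ((1.645 + 0.842) / 0.37)²
n = 2 · (6.722)²
n ≈ 90.37
Round up to the next whole number: n = 91 per group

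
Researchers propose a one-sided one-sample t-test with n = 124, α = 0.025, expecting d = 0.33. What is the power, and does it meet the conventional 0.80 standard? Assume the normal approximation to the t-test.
Power ≈ 0.96; the study is adequately powered (power ≥ 0.80)

Power calculation (one-sample t-test, normal approximation):
z_β = d · √n - z_α
z_β = 0.33 · √124 - 1.960
z_β = 0.33 · 11.136 - 1.960
z_β = 1.715

Power = Φ(z_β) = Φ(1.715) ≈ 0.957

Effect size d = 0.33 is small by Cohen's convention (0.2/0.5/0.8).

Threshold: power ≥ 0.80 is conventionally adequate.
Power ≈ 0.96 → the study is adequately powered (power ≥ 0.80).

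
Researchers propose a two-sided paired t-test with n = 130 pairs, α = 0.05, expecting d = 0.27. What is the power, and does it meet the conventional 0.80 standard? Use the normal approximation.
Power ≈ 0.87; the study is adequately powered (power ≥ 0.80)

Power calculation (paired t-test, normal approximation):
z_β = d · √n - z_{α/2}
z_β = 0.27 · √130 - 1.960
z_β = 0.27 · 11.402 - 1.960
z_β = 1.119

Power = Φ(z_β) = Φ(1.119) ≈ 0.868

Effect size d = 0.27 is small by Cohen's convention (0.2/0.5/0.8).

Threshold: power ≥ 0.80 is conventionally adequate.
Power ≈ 0.87 → the study is adequately powered (power ≥ 0.80).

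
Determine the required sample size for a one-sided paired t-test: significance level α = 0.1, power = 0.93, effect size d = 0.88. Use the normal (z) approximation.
n = 10 pairs

Sample size formula (paired t-test, normal approximation):
n = ((z_α + z_β) / d)²

z_α = 1.282 (for α = 0.1, one-sided)
z_β = 1.476 (for power = 0.93)
d = 0.88

n = ((1.282 + 1.476) / 0.88)²
n = (3.134)²
n ≈ 9.82
Round up to the next whole number: n = 10 pairs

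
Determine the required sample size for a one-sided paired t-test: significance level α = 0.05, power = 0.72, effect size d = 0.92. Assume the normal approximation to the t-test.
n = 6 pairs

Sample size formula (paired t-test, normal approximation):
n = ((z_α + z_β) / d)²

z_α = 1.645 (for α = 0.05, one-sided)
z_β = 0.583 (for power = 0.72)
d = 0.92

n = ((1.645 + 0.583) / 0.92)²
n = (2.422)²
n ≈ 5.87
Round up to the next whole number: n = 6 pairs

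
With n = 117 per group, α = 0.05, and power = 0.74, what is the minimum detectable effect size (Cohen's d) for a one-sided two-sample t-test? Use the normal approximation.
d ≈ 0.30

Minimum detectable effect (two-sample t-test, normal approximation):
d = (z_α + z_β) / √(n/2)
d = (1.645 + 0.643) / √(117/2)
d = 2.288 / 7.649
d ≈ 0.30

By Cohen's convention (0.2 small / 0.5 medium / 0.8 large): small effect.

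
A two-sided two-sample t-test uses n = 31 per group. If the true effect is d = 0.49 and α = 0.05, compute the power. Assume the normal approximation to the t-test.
Power ≈ 0.49

Power calculation (two-sample t-test, normal approximation):
z_β = d · √(n/2) - z_{α/2}
z_β = 0.49 · √(31/2) - 1.960
z_β = 0.49 · 3.937 - 1.960
z_β = -0.031

Power = Φ(z_β) = Φ(-0.031) ≈ 0.488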